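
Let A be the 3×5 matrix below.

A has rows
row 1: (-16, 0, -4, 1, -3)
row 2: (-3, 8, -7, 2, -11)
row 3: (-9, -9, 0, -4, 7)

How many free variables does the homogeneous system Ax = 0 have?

Row reduce to echelon form.
R2 ← R2 − (3/16)·R1: [0, 8, -25/4, 29/16, -167/16]
R3 ← R3 − (9/16)·R1: [0, -9, 9/4, -73/16, 139/16]
R3 ← R3 + (9/8)·R2: [0, 0, -153/32, -323/128, -391/128]
3 nonzero rows, so rank(A) = 3.
A has 5 columns; by rank–nullity, nullity = 5 − 3 = 2.

2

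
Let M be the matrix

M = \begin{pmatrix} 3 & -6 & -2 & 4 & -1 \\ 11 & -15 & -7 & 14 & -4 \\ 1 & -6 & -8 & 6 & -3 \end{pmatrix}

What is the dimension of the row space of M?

Row reduce to echelon form.
R2 ← R2 − (11/3)·R1: [0, 7, 1/3, -2/3, -1/3]
R3 ← R3 − (1/3)·R1: [0, -4, -22/3, 14/3, -8/3]
R3 ← R3 + (4/7)·R2: [0, 0, -50/7, 30/7, -20/7]
Echelon form has 3 nonzero rows, so rank(M) = 3.
The row space has dimension equal to the rank: 3.

3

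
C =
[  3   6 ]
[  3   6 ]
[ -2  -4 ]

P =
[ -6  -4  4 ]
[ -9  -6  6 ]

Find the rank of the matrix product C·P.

First compute CP:
[[-72, -48,  48],
 [-72, -48,  48],
 [ 48,  32, -32]]
Now row reduce the product.
R2 ← R2 − R1: [0, 0, 0]
R3 ← R3 + (2/3)·R1: [0, 0, 0]
1 nonzero row, so rank(CP) = 1.

1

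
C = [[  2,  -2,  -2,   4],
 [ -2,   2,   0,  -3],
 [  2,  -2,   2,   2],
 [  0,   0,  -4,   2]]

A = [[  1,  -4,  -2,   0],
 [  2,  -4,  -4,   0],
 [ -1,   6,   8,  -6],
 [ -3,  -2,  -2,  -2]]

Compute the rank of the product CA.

2

First compute CA:
[[-12, -20, -20,   4],
 [ 11,   6,   2,   6],
 [-10,   8,  16, -16],
 [ -2, -28, -36,  20]]
Now row reduce the product.
R2 ← R2 + (11/12)·R1: [0, -37/3, -49/3, 29/3]
R3 ← R3 − (5/6)·R1: [0, 74/3, 98/3, -58/3]
R4 ← R4 − (1/6)·R1: [0, -74/3, -98/3, 58/3]
R3 ← R3 + (2)·R2: [0, 0, 0, 0]
R4 ← R4 − (2)·R2: [0, 0, 0, 0]
2 nonzero rows, so rank(CA) = 2.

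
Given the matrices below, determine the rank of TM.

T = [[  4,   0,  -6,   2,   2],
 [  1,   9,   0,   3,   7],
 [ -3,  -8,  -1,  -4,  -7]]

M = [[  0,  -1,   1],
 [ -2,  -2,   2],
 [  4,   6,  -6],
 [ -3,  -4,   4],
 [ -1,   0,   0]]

First compute TM:
[[-32, -48,  48],
 [-34, -31,  31],
 [ 31,  29, -29]]
Now row reduce the product.
R2 ← R2 − (17/16)·R1: [0, 20, -20]
R3 ← R3 + (31/32)·R1: [0, -35/2, 35/2]
R3 ← R3 + (7/8)·R2: [0, 0, 0]
2 nonzero rows, so rank(TM) = 2.

2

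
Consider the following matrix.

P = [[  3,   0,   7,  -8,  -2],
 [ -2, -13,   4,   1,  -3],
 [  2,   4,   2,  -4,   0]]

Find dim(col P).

2

Row reduce to echelon form.
R2 ← R2 + (2/3)·R1: [0, -13, 26/3, -13/3, -13/3]
R3 ← R3 − (2/3)·R1: [0, 4, -8/3, 4/3, 4/3]
R3 ← R3 + (4/13)·R2: [0, 0, 0, 0, 0]
Echelon form has 2 nonzero rows, so rank(P) = 2.
The column space has dimension equal to the rank: 2.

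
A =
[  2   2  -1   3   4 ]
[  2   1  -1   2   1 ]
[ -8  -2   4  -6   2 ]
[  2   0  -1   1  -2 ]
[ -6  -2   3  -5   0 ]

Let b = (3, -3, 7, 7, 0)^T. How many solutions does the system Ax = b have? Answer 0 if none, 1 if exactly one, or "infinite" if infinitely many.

0

Row reduce the augmented matrix [A | b].
R2 ← R2 − R1: [0, -1, 0, -1, -3, -6]
R3 ← R3 + (4)·R1: [0, 6, 0, 6, 18, 19]
R4 ← R4 − R1: [0, -2, 0, -2, -6, 4]
R5 ← R5 + (3)·R1: [0, 4, 0, 4, 12, 9]
R3 ← R3 + (6)·R2: [0, 0, 0, 0, 0, -17]
R4 ← R4 − (2)·R2: [0, 0, 0, 0, 0, 16]
R5 ← R5 + (4)·R2: [0, 0, 0, 0, 0, -15]
R4 ← R4 + (16/17)·R3: [0, 0, 0, 0, 0, 0]
R5 ← R5 − (15/17)·R3: [0, 0, 0, 0, 0, 0]
The echelon form has 3 nonzero rows; the last pivot sits in the augmented column, so rank(A) = 2 but rank([A|b]) = 3.
Since the ranks differ, the system is inconsistent.
It has no solutions.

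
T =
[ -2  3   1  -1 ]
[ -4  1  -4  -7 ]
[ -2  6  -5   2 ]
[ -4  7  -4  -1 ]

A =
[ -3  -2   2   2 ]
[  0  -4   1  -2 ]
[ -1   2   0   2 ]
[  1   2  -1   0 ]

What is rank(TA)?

1

First compute TA:
[[  4,  -8,   0,  -8],
 [  9, -18,   0, -18],
 [ 13, -26,   0, -26],
 [ 15, -30,   0, -30]]
Now row reduce the product.
R2 ← R2 − (9/4)·R1: [0, 0, 0, 0]
R3 ← R3 − (13/4)·R1: [0, 0, 0, 0]
R4 ← R4 − (15/4)·R1: [0, 0, 0, 0]
1 nonzero row, so rank(TA) = 1.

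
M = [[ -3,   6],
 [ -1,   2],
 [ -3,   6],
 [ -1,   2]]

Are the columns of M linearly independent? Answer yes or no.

no

Row reduce M to echelon form.
R2 ← R2 − (1/3)·R1: [0, 0]
R3 ← R3 − R1: [0, 0]
R4 ← R4 − (1/3)·R1: [0, 0]
1 pivot among 2 columns.
Only 1 < 2 pivot columns, so the columns are linearly dependent.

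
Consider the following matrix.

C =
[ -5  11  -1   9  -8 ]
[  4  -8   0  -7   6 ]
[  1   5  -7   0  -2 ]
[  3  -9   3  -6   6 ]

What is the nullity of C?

3

Row reduce to echelon form.
R2 ← R2 + (4/5)·R1: [0, 4/5, -4/5, 1/5, -2/5]
R3 ← R3 + (1/5)·R1: [0, 36/5, -36/5, 9/5, -18/5]
R4 ← R4 + (3/5)·R1: [0, -12/5, 12/5, -3/5, 6/5]
R3 ← R3 − (9)·R2: [0, 0, 0, 0, 0]
R4 ← R4 + (3)·R2: [0, 0, 0, 0, 0]
2 nonzero rows, so rank(C) = 2.
C has 5 columns; by rank–nullity, nullity = 5 − 2 = 3.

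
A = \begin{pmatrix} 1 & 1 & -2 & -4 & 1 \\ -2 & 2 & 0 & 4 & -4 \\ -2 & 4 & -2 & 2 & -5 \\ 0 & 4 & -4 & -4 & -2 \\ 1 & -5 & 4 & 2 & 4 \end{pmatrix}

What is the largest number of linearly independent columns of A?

Row reduce to echelon form.
R2 ← R2 + (2)·R1: [0, 4, -4, -4, -2]
R3 ← R3 + (2)·R1: [0, 6, -6, -6, -3]
R5 ← R5 − R1: [0, -6, 6, 6, 3]
R3 ← R3 − (3/2)·R2: [0, 0, 0, 0, 0]
R4 ← R4 − R2: [0, 0, 0, 0, 0]
R5 ← R5 + (3/2)·R2: [0, 0, 0, 0, 0]
Echelon form has 2 nonzero rows, so rank(A) = 2.
The rank gives the maximum number of linearly independent columns: 2.

2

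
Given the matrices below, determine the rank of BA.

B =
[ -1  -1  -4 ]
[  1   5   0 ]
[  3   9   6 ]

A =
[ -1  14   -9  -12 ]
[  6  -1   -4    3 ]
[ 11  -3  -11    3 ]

First compute BA:
[[-49,  -1,  57,  -3],
 [ 29,   9, -29,   3],
 [117,  15, -129,   9]]
Now row reduce the product.
R2 ← R2 + (29/49)·R1: [0, 412/49, 232/49, 60/49]
R3 ← R3 + (117/49)·R1: [0, 618/49, 348/49, 90/49]
R3 ← R3 − (3/2)·R2: [0, 0, 0, 0]
2 nonzero rows, so rank(BA) = 2.

2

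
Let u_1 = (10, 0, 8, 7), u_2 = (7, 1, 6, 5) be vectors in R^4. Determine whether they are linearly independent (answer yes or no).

Form the matrix with these vectors as rows and row reduce.
R2 ← R2 − (7/10)·R1: [0, 1, 2/5, 1/10]
2 nonzero rows, so the 2 vectors span a space of dimension 2.
Since 2 = 2, the vectors are linearly independent.

yes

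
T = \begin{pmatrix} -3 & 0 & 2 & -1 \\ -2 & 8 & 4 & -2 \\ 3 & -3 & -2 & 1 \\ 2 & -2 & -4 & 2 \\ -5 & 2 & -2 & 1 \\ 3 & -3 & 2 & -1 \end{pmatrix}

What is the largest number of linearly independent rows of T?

3

Row reduce to echelon form.
R2 ← R2 − (2/3)·R1: [0, 8, 8/3, -4/3]
R3 ← R3 + R1: [0, -3, 0, 0]
R4 ← R4 + (2/3)·R1: [0, -2, -8/3, 4/3]
R5 ← R5 − (5/3)·R1: [0, 2, -16/3, 8/3]
R6 ← R6 + R1: [0, -3, 4, -2]
R3 ← R3 + (3/8)·R2: [0, 0, 1, -1/2]
R4 ← R4 + (1/4)·R2: [0, 0, -2, 1]
R5 ← R5 − (1/4)·R2: [0, 0, -6, 3]
R6 ← R6 + (3/8)·R2: [0, 0, 5, -5/2]
R4 ← R4 + (2)·R3: [0, 0, 0, 0]
R5 ← R5 + (6)·R3: [0, 0, 0, 0]
R6 ← R6 − (5)·R3: [0, 0, 0, 0]
Echelon form has 3 nonzero rows, so rank(T) = 3.
The rank gives the maximum number of linearly independent rows: 3.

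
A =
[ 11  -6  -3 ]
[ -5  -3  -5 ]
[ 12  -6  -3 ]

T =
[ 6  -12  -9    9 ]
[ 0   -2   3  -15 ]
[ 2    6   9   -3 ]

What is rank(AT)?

First compute AT:
[[ 60, -138, -144, 198],
 [-40,  36,  -9,  15],
 [ 66, -150, -153, 207]]
Now row reduce the product.
R2 ← R2 + (2/3)·R1: [0, -56, -105, 147]
R3 ← R3 − (11/10)·R1: [0, 9/5, 27/5, -54/5]
R3 ← R3 + (9/280)·R2: [0, 0, 81/40, -243/40]
3 nonzero rows, so rank(AT) = 3.

3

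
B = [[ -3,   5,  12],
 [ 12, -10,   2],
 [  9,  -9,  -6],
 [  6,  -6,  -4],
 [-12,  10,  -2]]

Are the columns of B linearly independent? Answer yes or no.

no

Row reduce B to echelon form.
R2 ← R2 + (4)·R1: [0, 10, 50]
R3 ← R3 + (3)·R1: [0, 6, 30]
R4 ← R4 + (2)·R1: [0, 4, 20]
R5 ← R5 − (4)·R1: [0, -10, -50]
R3 ← R3 − (3/5)·R2: [0, 0, 0]
R4 ← R4 − (2/5)·R2: [0, 0, 0]
R5 ← R5 + R2: [0, 0, 0]
2 pivots among 3 columns.
Only 2 < 3 pivot columns, so the columns are linearly dependent.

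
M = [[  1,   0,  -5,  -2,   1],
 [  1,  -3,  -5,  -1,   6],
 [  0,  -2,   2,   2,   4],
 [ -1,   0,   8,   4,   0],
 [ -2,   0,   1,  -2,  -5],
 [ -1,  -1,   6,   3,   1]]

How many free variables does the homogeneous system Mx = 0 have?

2

Row reduce to echelon form.
R2 ← R2 − R1: [0, -3, 0, 1, 5]
R4 ← R4 + R1: [0, 0, 3, 2, 1]
R5 ← R5 + (2)·R1: [0, 0, -9, -6, -3]
R6 ← R6 + R1: [0, -1, 1, 1, 2]
R3 ← R3 − (2/3)·R2: [0, 0, 2, 4/3, 2/3]
R6 ← R6 − (1/3)·R2: [0, 0, 1, 2/3, 1/3]
R4 ← R4 − (3/2)·R3: [0, 0, 0, 0, 0]
R5 ← R5 + (9/2)·R3: [0, 0, 0, 0, 0]
R6 ← R6 − (1/2)·R3: [0, 0, 0, 0, 0]
3 nonzero rows, so rank(M) = 3.
M has 5 columns; by rank–nullity, nullity = 5 − 3 = 2.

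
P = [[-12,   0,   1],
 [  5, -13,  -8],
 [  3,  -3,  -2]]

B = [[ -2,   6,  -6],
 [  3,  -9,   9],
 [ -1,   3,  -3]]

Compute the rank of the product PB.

1

First compute PB:
[[ 23, -69,  69],
 [-41, 123, -123],
 [-13,  39, -39]]
Now row reduce the product.
R2 ← R2 + (41/23)·R1: [0, 0, 0]
R3 ← R3 + (13/23)·R1: [0, 0, 0]
1 nonzero row, so rank(PB) = 1.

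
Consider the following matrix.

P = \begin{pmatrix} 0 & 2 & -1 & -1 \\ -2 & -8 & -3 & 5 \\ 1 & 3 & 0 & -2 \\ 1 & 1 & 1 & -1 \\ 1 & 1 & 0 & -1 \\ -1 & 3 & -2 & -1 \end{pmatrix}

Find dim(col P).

3

Row reduce to echelon form.
Swap R1 ↔ R2
R3 ← R3 + (1/2)·R1: [0, -1, -3/2, 1/2]
R4 ← R4 + (1/2)·R1: [0, -3, -1/2, 3/2]
R5 ← R5 + (1/2)·R1: [0, -3, -3/2, 3/2]
R6 ← R6 − (1/2)·R1: [0, 7, -1/2, -7/2]
R3 ← R3 + (1/2)·R2: [0, 0, -2, 0]
R4 ← R4 + (3/2)·R2: [0, 0, -2, 0]
R5 ← R5 + (3/2)·R2: [0, 0, -3, 0]
R6 ← R6 − (7/2)·R2: [0, 0, 3, 0]
R4 ← R4 − R3: [0, 0, 0, 0]
R5 ← R5 − (3/2)·R3: [0, 0, 0, 0]
R6 ← R6 + (3/2)·R3: [0, 0, 0, 0]
Echelon form has 3 nonzero rows, so rank(P) = 3.
The column space has dimension equal to the rank: 3.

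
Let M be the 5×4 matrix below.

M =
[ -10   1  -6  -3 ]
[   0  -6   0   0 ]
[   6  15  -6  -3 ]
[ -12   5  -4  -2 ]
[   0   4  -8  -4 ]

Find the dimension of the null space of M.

Row reduce to echelon form.
R3 ← R3 + (3/5)·R1: [0, 78/5, -48/5, -24/5]
R4 ← R4 − (6/5)·R1: [0, 19/5, 16/5, 8/5]
R3 ← R3 + (13/5)·R2: [0, 0, -48/5, -24/5]
R4 ← R4 + (19/30)·R2: [0, 0, 16/5, 8/5]
R5 ← R5 + (2/3)·R2: [0, 0, -8, -4]
R4 ← R4 + (1/3)·R3: [0, 0, 0, 0]
R5 ← R5 − (5/6)·R3: [0, 0, 0, 0]
3 nonzero rows, so rank(M) = 3.
M has 4 columns; by rank–nullity, nullity = 4 − 3 = 1.

1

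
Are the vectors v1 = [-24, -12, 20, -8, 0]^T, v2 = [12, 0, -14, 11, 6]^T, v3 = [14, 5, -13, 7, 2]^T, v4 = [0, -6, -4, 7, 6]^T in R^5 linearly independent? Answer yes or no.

no

Form the matrix with these vectors as rows and row reduce.
R2 ← R2 + (1/2)·R1: [0, -6, -4, 7, 6]
R3 ← R3 + (7/12)·R1: [0, -2, -4/3, 7/3, 2]
R3 ← R3 − (1/3)·R2: [0, 0, 0, 0, 0]
R4 ← R4 − R2: [0, 0, 0, 0, 0]
2 nonzero rows, so the 4 vectors span a space of dimension 2.
Since 2 < 4, the vectors are linearly dependent.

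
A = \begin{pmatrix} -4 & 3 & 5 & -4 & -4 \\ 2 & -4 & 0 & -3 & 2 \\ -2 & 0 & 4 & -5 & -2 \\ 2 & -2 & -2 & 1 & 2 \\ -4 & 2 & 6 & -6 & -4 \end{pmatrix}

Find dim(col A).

Row reduce to echelon form.
R2 ← R2 + (1/2)·R1: [0, -5/2, 5/2, -5, 0]
R3 ← R3 − (1/2)·R1: [0, -3/2, 3/2, -3, 0]
R4 ← R4 + (1/2)·R1: [0, -1/2, 1/2, -1, 0]
R5 ← R5 − R1: [0, -1, 1, -2, 0]
R3 ← R3 − (3/5)·R2: [0, 0, 0, 0, 0]
R4 ← R4 − (1/5)·R2: [0, 0, 0, 0, 0]
R5 ← R5 − (2/5)·R2: [0, 0, 0, 0, 0]
Echelon form has 2 nonzero rows, so rank(A) = 2.
The column space has dimension equal to the rank: 2.

2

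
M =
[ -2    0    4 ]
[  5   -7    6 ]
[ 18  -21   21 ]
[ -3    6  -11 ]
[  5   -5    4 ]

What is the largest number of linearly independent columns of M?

Row reduce to echelon form.
R2 ← R2 + (5/2)·R1: [0, -7, 16]
R3 ← R3 + (9)·R1: [0, -21, 57]
R4 ← R4 − (3/2)·R1: [0, 6, -17]
R5 ← R5 + (5/2)·R1: [0, -5, 14]
R3 ← R3 − (3)·R2: [0, 0, 9]
R4 ← R4 + (6/7)·R2: [0, 0, -23/7]
R5 ← R5 − (5/7)·R2: [0, 0, 18/7]
R4 ← R4 + (23/63)·R3: [0, 0, 0]
R5 ← R5 − (2/7)·R3: [0, 0, 0]
Echelon form has 3 nonzero rows, so rank(M) = 3.
The rank gives the maximum number of linearly independent columns: 3.

3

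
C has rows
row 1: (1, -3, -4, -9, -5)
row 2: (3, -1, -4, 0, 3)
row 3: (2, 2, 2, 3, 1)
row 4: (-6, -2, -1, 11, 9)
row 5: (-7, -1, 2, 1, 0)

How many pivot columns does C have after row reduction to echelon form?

5

Row reduce to echelon form.
R2 ← R2 − (3)·R1: [0, 8, 8, 27, 18]
R3 ← R3 − (2)·R1: [0, 8, 10, 21, 11]
R4 ← R4 + (6)·R1: [0, -20, -25, -43, -21]
R5 ← R5 + (7)·R1: [0, -22, -26, -62, -35]
R3 ← R3 − R2: [0, 0, 2, -6, -7]
R4 ← R4 + (5/2)·R2: [0, 0, -5, 49/2, 24]
R5 ← R5 + (11/4)·R2: [0, 0, -4, 49/4, 29/2]
R4 ← R4 + (5/2)·R3: [0, 0, 0, 19/2, 13/2]
R5 ← R5 + (2)·R3: [0, 0, 0, 1/4, 1/2]
R5 ← R5 − (1/38)·R4: [0, 0, 0, 0, 25/76]
Echelon form has 5 nonzero rows, so rank(C) = 5.
Each nonzero row contributes one pivot column: 5 pivot columns.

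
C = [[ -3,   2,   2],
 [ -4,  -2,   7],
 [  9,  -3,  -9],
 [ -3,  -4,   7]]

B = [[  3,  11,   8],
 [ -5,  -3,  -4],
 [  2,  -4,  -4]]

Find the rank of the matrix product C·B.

First compute CB:
[[-15, -47, -40],
 [ 12, -66, -52],
 [ 24, 144, 120],
 [ 25, -49, -36]]
Now row reduce the product.
R2 ← R2 + (4/5)·R1: [0, -518/5, -84]
R3 ← R3 + (8/5)·R1: [0, 344/5, 56]
R4 ← R4 + (5/3)·R1: [0, -382/3, -308/3]
R3 ← R3 + (172/259)·R2: [0, 0, 8/37]
R4 ← R4 − (955/777)·R2: [0, 0, 64/111]
R4 ← R4 − (8/3)·R3: [0, 0, 0]
3 nonzero rows, so rank(CB) = 3.

3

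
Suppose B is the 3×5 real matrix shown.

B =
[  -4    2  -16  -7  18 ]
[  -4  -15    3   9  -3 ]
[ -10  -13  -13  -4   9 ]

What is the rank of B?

Row reduce to echelon form.
R2 ← R2 − R1: [0, -17, 19, 16, -21]
R3 ← R3 − (5/2)·R1: [0, -18, 27, 27/2, -36]
R3 ← R3 − (18/17)·R2: [0, 0, 117/17, -117/34, -234/17]
Echelon form has 3 nonzero rows, so rank(B) = 3.

3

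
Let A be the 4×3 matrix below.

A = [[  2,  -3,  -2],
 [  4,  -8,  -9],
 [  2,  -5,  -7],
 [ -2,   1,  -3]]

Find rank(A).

2

Row reduce to echelon form.
R2 ← R2 − (2)·R1: [0, -2, -5]
R3 ← R3 − R1: [0, -2, -5]
R4 ← R4 + R1: [0, -2, -5]
R3 ← R3 − R2: [0, 0, 0]
R4 ← R4 − R2: [0, 0, 0]
Echelon form has 2 nonzero rows, so rank(A) = 2.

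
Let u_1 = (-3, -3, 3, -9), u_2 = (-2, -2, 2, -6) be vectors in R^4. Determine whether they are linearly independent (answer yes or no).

no

Form the matrix with these vectors as rows and row reduce.
R2 ← R2 − (2/3)·R1: [0, 0, 0, 0]
1 nonzero row, so the 2 vectors span a space of dimension 1.
Since 1 < 2, the vectors are linearly dependent.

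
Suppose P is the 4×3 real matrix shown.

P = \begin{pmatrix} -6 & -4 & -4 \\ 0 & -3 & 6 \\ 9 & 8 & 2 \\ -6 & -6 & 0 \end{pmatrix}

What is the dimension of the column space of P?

Row reduce to echelon form.
R3 ← R3 + (3/2)·R1: [0, 2, -4]
R4 ← R4 − R1: [0, -2, 4]
R3 ← R3 + (2/3)·R2: [0, 0, 0]
R4 ← R4 − (2/3)·R2: [0, 0, 0]
Echelon form has 2 nonzero rows, so rank(P) = 2.
The column space has dimension equal to the rank: 2.

2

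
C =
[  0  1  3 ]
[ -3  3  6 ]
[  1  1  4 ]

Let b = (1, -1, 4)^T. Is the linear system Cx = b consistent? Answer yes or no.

Row reduce the augmented matrix [C | b].
Swap R1 ↔ R2
R3 ← R3 + (1/3)·R1: [0, 2, 6, 11/3]
R3 ← R3 − (2)·R2: [0, 0, 0, 5/3]
The echelon form has 3 nonzero rows; the last pivot sits in the augmented column, so rank(C) = 2 but rank([C|b]) = 3.
Since the ranks differ, the system is inconsistent.

no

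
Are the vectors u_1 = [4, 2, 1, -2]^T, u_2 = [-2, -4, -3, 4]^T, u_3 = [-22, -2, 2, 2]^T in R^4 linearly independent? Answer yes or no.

no

Form the matrix with these vectors as rows and row reduce.
R2 ← R2 + (1/2)·R1: [0, -3, -5/2, 3]
R3 ← R3 + (11/2)·R1: [0, 9, 15/2, -9]
R3 ← R3 + (3)·R2: [0, 0, 0, 0]
2 nonzero rows, so the 3 vectors span a space of dimension 2.
Since 2 < 3, the vectors are linearly dependent.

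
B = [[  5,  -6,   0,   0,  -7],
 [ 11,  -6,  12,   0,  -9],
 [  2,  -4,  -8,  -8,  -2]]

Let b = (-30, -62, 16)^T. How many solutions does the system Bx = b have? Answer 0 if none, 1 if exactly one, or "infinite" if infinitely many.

Row reduce the augmented matrix [B | b].
R2 ← R2 − (11/5)·R1: [0, 36/5, 12, 0, 32/5, 4]
R3 ← R3 − (2/5)·R1: [0, -8/5, -8, -8, 4/5, 28]
R3 ← R3 + (2/9)·R2: [0, 0, -16/3, -8, 20/9, 260/9]
The echelon form has 3 nonzero rows, and every pivot lies in the first 5 columns, so rank(B) = rank([B|b]) = 3.
The system is consistent.
rank = 3 < 5 unknowns, so there are infinitely many solutions.

infinite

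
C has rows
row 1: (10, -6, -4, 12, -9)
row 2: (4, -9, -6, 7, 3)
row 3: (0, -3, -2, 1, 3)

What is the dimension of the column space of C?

2

Row reduce to echelon form.
R2 ← R2 − (2/5)·R1: [0, -33/5, -22/5, 11/5, 33/5]
R3 ← R3 − (5/11)·R2: [0, 0, 0, 0, 0]
Echelon form has 2 nonzero rows, so rank(C) = 2.
The column space has dimension equal to the rank: 2.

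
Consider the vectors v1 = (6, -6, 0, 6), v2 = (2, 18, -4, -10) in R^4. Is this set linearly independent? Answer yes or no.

yes

Form the matrix with these vectors as rows and row reduce.
R2 ← R2 − (1/3)·R1: [0, 20, -4, -12]
2 nonzero rows, so the 2 vectors span a space of dimension 2.
Since 2 = 2, the vectors are linearly independent.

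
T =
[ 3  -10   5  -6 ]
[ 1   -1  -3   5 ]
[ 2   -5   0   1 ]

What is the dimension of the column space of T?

Row reduce to echelon form.
R2 ← R2 − (1/3)·R1: [0, 7/3, -14/3, 7]
R3 ← R3 − (2/3)·R1: [0, 5/3, -10/3, 5]
R3 ← R3 − (5/7)·R2: [0, 0, 0, 0]
Echelon form has 2 nonzero rows, so rank(T) = 2.
The column space has dimension equal to the rank: 2.

2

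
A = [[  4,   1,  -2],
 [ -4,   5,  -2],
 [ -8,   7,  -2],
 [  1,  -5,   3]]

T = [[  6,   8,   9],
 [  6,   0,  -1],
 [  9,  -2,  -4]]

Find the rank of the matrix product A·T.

First compute AT:
[[ 12,  36,  43],
 [-12, -28, -33],
 [-24, -60, -71],
 [  3,   2,   2]]
Now row reduce the product.
R2 ← R2 + R1: [0, 8, 10]
R3 ← R3 + (2)·R1: [0, 12, 15]
R4 ← R4 − (1/4)·R1: [0, -7, -35/4]
R3 ← R3 − (3/2)·R2: [0, 0, 0]
R4 ← R4 + (7/8)·R2: [0, 0, 0]
2 nonzero rows, so rank(AT) = 2.

2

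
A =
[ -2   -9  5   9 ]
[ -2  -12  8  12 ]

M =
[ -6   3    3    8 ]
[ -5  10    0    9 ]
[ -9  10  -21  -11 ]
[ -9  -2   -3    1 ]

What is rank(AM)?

2

First compute AM:
[[-69, -64, -138, -143],
 [-108, -70, -210, -200]]
Now row reduce the product.
R2 ← R2 − (36/23)·R1: [0, 694/23, 6, 548/23]
2 nonzero rows, so rank(AM) = 2.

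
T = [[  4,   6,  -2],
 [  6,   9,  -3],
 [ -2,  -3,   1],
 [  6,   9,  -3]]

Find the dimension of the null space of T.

2

Row reduce to echelon form.
R2 ← R2 − (3/2)·R1: [0, 0, 0]
R3 ← R3 + (1/2)·R1: [0, 0, 0]
R4 ← R4 − (3/2)·R1: [0, 0, 0]
1 nonzero row, so rank(T) = 1.
T has 3 columns; by rank–nullity, nullity = 3 − 1 = 2.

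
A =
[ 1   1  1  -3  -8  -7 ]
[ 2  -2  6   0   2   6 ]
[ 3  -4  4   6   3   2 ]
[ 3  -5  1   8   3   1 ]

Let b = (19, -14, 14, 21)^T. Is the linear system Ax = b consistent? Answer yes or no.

yes

Row reduce the augmented matrix [A | b].
R2 ← R2 − (2)·R1: [0, -4, 4, 6, 18, 20, -52]
R3 ← R3 − (3)·R1: [0, -7, 1, 15, 27, 23, -43]
R4 ← R4 − (3)·R1: [0, -8, -2, 17, 27, 22, -36]
R3 ← R3 − (7/4)·R2: [0, 0, -6, 9/2, -9/2, -12, 48]
R4 ← R4 − (2)·R2: [0, 0, -10, 5, -9, -18, 68]
R4 ← R4 − (5/3)·R3: [0, 0, 0, -5/2, -3/2, 2, -12]
The echelon form has 4 nonzero rows, and every pivot lies in the first 6 columns, so rank(A) = rank([A|b]) = 4.
The system is consistent.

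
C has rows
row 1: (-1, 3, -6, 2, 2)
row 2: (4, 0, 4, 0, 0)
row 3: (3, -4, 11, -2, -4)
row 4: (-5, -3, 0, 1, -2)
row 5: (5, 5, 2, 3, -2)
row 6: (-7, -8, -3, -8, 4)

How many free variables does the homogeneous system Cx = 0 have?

Row reduce to echelon form.
R2 ← R2 + (4)·R1: [0, 12, -20, 8, 8]
R3 ← R3 + (3)·R1: [0, 5, -7, 4, 2]
R4 ← R4 − (5)·R1: [0, -18, 30, -9, -12]
R5 ← R5 + (5)·R1: [0, 20, -28, 13, 8]
R6 ← R6 − (7)·R1: [0, -29, 39, -22, -10]
R3 ← R3 − (5/12)·R2: [0, 0, 4/3, 2/3, -4/3]
R4 ← R4 + (3/2)·R2: [0, 0, 0, 3, 0]
R5 ← R5 − (5/3)·R2: [0, 0, 16/3, -1/3, -16/3]
R6 ← R6 + (29/12)·R2: [0, 0, -28/3, -8/3, 28/3]
R5 ← R5 − (4)·R3: [0, 0, 0, -3, 0]
R6 ← R6 + (7)·R3: [0, 0, 0, 2, 0]
R5 ← R5 + R4: [0, 0, 0, 0, 0]
R6 ← R6 − (2/3)·R4: [0, 0, 0, 0, 0]
4 nonzero rows, so rank(C) = 4.
C has 5 columns; by rank–nullity, nullity = 5 − 4 = 1.

1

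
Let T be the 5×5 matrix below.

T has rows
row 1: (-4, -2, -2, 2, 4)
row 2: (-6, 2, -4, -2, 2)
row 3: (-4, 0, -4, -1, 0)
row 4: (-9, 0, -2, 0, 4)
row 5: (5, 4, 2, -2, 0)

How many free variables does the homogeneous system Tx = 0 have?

1

Row reduce to echelon form.
R2 ← R2 − (3/2)·R1: [0, 5, -1, -5, -4]
R3 ← R3 − R1: [0, 2, -2, -3, -4]
R4 ← R4 − (9/4)·R1: [0, 9/2, 5/2, -9/2, -5]
R5 ← R5 + (5/4)·R1: [0, 3/2, -1/2, 1/2, 5]
R3 ← R3 − (2/5)·R2: [0, 0, -8/5, -1, -12/5]
R4 ← R4 − (9/10)·R2: [0, 0, 17/5, 0, -7/5]
R5 ← R5 − (3/10)·R2: [0, 0, -1/5, 2, 31/5]
R4 ← R4 + (17/8)·R3: [0, 0, 0, -17/8, -13/2]
R5 ← R5 − (1/8)·R3: [0, 0, 0, 17/8, 13/2]
R5 ← R5 + R4: [0, 0, 0, 0, 0]
4 nonzero rows, so rank(T) = 4.
T has 5 columns; by rank–nullity, nullity = 5 − 4 = 1.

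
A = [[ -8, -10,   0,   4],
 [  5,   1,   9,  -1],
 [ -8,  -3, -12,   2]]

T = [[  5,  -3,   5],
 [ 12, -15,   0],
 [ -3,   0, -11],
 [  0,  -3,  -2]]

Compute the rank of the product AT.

2

First compute AT:
[[-160, 162, -48],
 [ 10, -27, -72],
 [-40,  63,  88]]
Now row reduce the product.
R2 ← R2 + (1/16)·R1: [0, -135/8, -75]
R3 ← R3 − (1/4)·R1: [0, 45/2, 100]
R3 ← R3 + (4/3)·R2: [0, 0, 0]
2 nonzero rows, so rank(AT) = 2.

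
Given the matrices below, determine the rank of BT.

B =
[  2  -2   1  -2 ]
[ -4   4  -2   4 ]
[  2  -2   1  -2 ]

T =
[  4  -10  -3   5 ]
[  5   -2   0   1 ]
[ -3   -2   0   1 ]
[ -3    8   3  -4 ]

1

First compute BT:
[[  1, -34, -12,  17],
 [ -2,  68,  24, -34],
 [  1, -34, -12,  17]]
Now row reduce the product.
R2 ← R2 + (2)·R1: [0, 0, 0, 0]
R3 ← R3 − R1: [0, 0, 0, 0]
1 nonzero row, so rank(BT) = 1.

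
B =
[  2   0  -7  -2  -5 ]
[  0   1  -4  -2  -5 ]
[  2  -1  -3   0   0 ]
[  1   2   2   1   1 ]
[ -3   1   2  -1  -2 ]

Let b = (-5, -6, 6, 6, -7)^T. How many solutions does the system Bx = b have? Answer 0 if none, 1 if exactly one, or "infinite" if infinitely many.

Row reduce the augmented matrix [B | b].
R3 ← R3 − R1: [0, -1, 4, 2, 5, 11]
R4 ← R4 − (1/2)·R1: [0, 2, 11/2, 2, 7/2, 17/2]
R5 ← R5 + (3/2)·R1: [0, 1, -17/2, -4, -19/2, -29/2]
R3 ← R3 + R2: [0, 0, 0, 0, 0, 5]
R4 ← R4 − (2)·R2: [0, 0, 27/2, 6, 27/2, 41/2]
R5 ← R5 − R2: [0, 0, -9/2, -2, -9/2, -17/2]
Swap R3 ↔ R4
R5 ← R5 + (1/3)·R3: [0, 0, 0, 0, 0, -5/3]
R5 ← R5 + (1/3)·R4: [0, 0, 0, 0, 0, 0]
The echelon form has 4 nonzero rows; the last pivot sits in the augmented column, so rank(B) = 3 but rank([B|b]) = 4.
Since the ranks differ, the system is inconsistent.
It has no solutions.

0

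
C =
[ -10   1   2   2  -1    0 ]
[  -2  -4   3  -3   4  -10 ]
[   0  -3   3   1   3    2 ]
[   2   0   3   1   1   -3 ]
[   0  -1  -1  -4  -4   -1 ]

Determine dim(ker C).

1

Row reduce to echelon form.
R2 ← R2 − (1/5)·R1: [0, -21/5, 13/5, -17/5, 21/5, -10]
R4 ← R4 + (1/5)·R1: [0, 1/5, 17/5, 7/5, 4/5, -3]
R3 ← R3 − (5/7)·R2: [0, 0, 8/7, 24/7, 0, 64/7]
R4 ← R4 + (1/21)·R2: [0, 0, 74/21, 26/21, 1, -73/21]
R5 ← R5 − (5/21)·R2: [0, 0, -34/21, -67/21, -5, 29/21]
R4 ← R4 − (37/12)·R3: [0, 0, 0, -28/3, 1, -95/3]
R5 ← R5 + (17/12)·R3: [0, 0, 0, 5/3, -5, 43/3]
R5 ← R5 + (5/28)·R4: [0, 0, 0, 0, -135/28, 243/28]
5 nonzero rows, so rank(C) = 5.
C has 6 columns; by rank–nullity, nullity = 6 − 5 = 1.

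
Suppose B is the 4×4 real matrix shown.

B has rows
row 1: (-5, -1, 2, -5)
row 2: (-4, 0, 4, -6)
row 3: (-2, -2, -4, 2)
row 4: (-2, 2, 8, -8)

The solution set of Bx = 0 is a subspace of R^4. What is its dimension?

2

Row reduce to echelon form.
R2 ← R2 − (4/5)·R1: [0, 4/5, 12/5, -2]
R3 ← R3 − (2/5)·R1: [0, -8/5, -24/5, 4]
R4 ← R4 − (2/5)·R1: [0, 12/5, 36/5, -6]
R3 ← R3 + (2)·R2: [0, 0, 0, 0]
R4 ← R4 − (3)·R2: [0, 0, 0, 0]
2 nonzero rows, so rank(B) = 2.
B has 4 columns; by rank–nullity, nullity = 4 − 2 = 2.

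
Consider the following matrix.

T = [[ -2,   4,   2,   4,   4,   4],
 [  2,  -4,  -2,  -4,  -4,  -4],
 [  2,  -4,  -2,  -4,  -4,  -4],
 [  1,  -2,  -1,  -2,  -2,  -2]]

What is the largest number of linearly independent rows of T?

Row reduce to echelon form.
R2 ← R2 + R1: [0, 0, 0, 0, 0, 0]
R3 ← R3 + R1: [0, 0, 0, 0, 0, 0]
R4 ← R4 + (1/2)·R1: [0, 0, 0, 0, 0, 0]
Echelon form has 1 nonzero row, so rank(T) = 1.
The rank gives the maximum number of linearly independent rows: 1.

1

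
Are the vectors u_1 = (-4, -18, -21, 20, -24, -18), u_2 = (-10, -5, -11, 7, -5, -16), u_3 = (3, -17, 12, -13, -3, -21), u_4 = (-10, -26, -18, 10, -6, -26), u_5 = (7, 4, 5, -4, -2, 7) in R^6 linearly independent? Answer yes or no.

Form the matrix with these vectors as rows and row reduce.
R2 ← R2 − (5/2)·R1: [0, 40, 83/2, -43, 55, 29]
R3 ← R3 + (3/4)·R1: [0, -61/2, -15/4, 2, -21, -69/2]
R4 ← R4 − (5/2)·R1: [0, 19, 69/2, -40, 54, 19]
R5 ← R5 + (7/4)·R1: [0, -55/2, -127/4, 31, -44, -49/2]
R3 ← R3 + (61/80)·R2: [0, 0, 4463/160, -2463/80, 335/16, -991/80]
R4 ← R4 − (19/40)·R2: [0, 0, 1183/80, -783/40, 223/8, 209/40]
R5 ← R5 + (11/16)·R2: [0, 0, -103/32, 23/16, -99/16, -73/16]
R4 ← R4 − (2366/4463)·R3: [0, 0, 0, -14520/4463, 74868/4463, 52628/4463]
R5 ← R5 + (515/4463)·R3: [0, 0, 0, -9440/4463, -16832/4463, -26742/4463]
R5 ← R5 − (236/363)·R4: [0, 0, 0, 0, -1776/121, -4958/363]
5 nonzero rows, so the 5 vectors span a space of dimension 5.
Since 5 = 5, the vectors are linearly independent.

yes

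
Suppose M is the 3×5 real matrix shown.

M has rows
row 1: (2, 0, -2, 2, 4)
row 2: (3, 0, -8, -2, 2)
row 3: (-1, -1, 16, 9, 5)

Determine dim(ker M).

Row reduce to echelon form.
R2 ← R2 − (3/2)·R1: [0, 0, -5, -5, -4]
R3 ← R3 + (1/2)·R1: [0, -1, 15, 10, 7]
Swap R2 ↔ R3
3 nonzero rows, so rank(M) = 3.
M has 5 columns; by rank–nullity, nullity = 5 − 3 = 2.

2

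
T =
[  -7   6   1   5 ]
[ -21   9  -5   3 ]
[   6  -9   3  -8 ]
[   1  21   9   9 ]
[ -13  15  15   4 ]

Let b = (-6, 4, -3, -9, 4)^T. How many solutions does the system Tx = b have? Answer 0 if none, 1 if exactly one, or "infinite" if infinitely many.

Row reduce the augmented matrix [T | b].
R2 ← R2 − (3)·R1: [0, -9, -8, -12, 22]
R3 ← R3 + (6/7)·R1: [0, -27/7, 27/7, -26/7, -57/7]
R4 ← R4 + (1/7)·R1: [0, 153/7, 64/7, 68/7, -69/7]
R5 ← R5 − (13/7)·R1: [0, 27/7, 92/7, -37/7, 106/7]
R3 ← R3 − (3/7)·R2: [0, 0, 51/7, 10/7, -123/7]
R4 ← R4 + (17/7)·R2: [0, 0, -72/7, -136/7, 305/7]
R5 ← R5 + (3/7)·R2: [0, 0, 68/7, -73/7, 172/7]
R4 ← R4 + (24/17)·R3: [0, 0, 0, -296/17, 319/17]
R5 ← R5 − (4/3)·R3: [0, 0, 0, -37/3, 48]
R5 ← R5 − (17/24)·R4: [0, 0, 0, 0, 833/24]
The echelon form has 5 nonzero rows; the last pivot sits in the augmented column, so rank(T) = 4 but rank([T|b]) = 5.
Since the ranks differ, the system is inconsistent.
It has no solutions.

0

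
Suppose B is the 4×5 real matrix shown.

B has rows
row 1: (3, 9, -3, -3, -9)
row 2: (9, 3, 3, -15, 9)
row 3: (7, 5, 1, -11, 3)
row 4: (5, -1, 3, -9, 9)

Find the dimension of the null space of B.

3

Row reduce to echelon form.
R2 ← R2 − (3)·R1: [0, -24, 12, -6, 36]
R3 ← R3 − (7/3)·R1: [0, -16, 8, -4, 24]
R4 ← R4 − (5/3)·R1: [0, -16, 8, -4, 24]
R3 ← R3 − (2/3)·R2: [0, 0, 0, 0, 0]
R4 ← R4 − (2/3)·R2: [0, 0, 0, 0, 0]
2 nonzero rows, so rank(B) = 2.
B has 5 columns; by rank–nullity, nullity = 5 − 2 = 3.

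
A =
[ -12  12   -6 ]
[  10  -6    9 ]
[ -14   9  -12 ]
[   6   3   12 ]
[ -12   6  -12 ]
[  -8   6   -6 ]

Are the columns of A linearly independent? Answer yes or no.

Row reduce A to echelon form.
R2 ← R2 + (5/6)·R1: [0, 4, 4]
R3 ← R3 − (7/6)·R1: [0, -5, -5]
R4 ← R4 + (1/2)·R1: [0, 9, 9]
R5 ← R5 − R1: [0, -6, -6]
R6 ← R6 − (2/3)·R1: [0, -2, -2]
R3 ← R3 + (5/4)·R2: [0, 0, 0]
R4 ← R4 − (9/4)·R2: [0, 0, 0]
R5 ← R5 + (3/2)·R2: [0, 0, 0]
R6 ← R6 + (1/2)·R2: [0, 0, 0]
2 pivots among 3 columns.
Only 2 < 3 pivot columns, so the columns are linearly dependent.

no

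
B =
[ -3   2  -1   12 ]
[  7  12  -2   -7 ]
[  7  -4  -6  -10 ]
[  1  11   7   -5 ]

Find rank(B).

4

Row reduce to echelon form.
R2 ← R2 + (7/3)·R1: [0, 50/3, -13/3, 21]
R3 ← R3 + (7/3)·R1: [0, 2/3, -25/3, 18]
R4 ← R4 + (1/3)·R1: [0, 35/3, 20/3, -1]
R3 ← R3 − (1/25)·R2: [0, 0, -204/25, 429/25]
R4 ← R4 − (7/10)·R2: [0, 0, 97/10, -157/10]
R4 ← R4 + (485/408)·R3: [0, 0, 0, 639/136]
Echelon form has 4 nonzero rows, so rank(B) = 4.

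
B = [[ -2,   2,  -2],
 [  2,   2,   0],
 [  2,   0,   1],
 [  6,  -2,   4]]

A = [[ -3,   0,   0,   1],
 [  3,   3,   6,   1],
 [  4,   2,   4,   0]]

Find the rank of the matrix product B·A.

First compute BA:
[[  4,   2,   4,   0],
 [  0,   6,  12,   4],
 [ -2,   2,   4,   2],
 [ -8,   2,   4,   4]]
Now row reduce the product.
R3 ← R3 + (1/2)·R1: [0, 3, 6, 2]
R4 ← R4 + (2)·R1: [0, 6, 12, 4]
R3 ← R3 − (1/2)·R2: [0, 0, 0, 0]
R4 ← R4 − R2: [0, 0, 0, 0]
2 nonzero rows, so rank(BA) = 2.

2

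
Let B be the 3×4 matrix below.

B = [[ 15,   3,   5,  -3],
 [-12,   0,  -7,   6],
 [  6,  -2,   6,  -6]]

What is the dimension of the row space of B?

2

Row reduce to echelon form.
R2 ← R2 + (4/5)·R1: [0, 12/5, -3, 18/5]
R3 ← R3 − (2/5)·R1: [0, -16/5, 4, -24/5]
R3 ← R3 + (4/3)·R2: [0, 0, 0, 0]
Echelon form has 2 nonzero rows, so rank(B) = 2.
The row space has dimension equal to the rank: 2.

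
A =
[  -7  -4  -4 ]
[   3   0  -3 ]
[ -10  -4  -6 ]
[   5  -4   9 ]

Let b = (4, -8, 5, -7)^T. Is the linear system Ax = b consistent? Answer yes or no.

no

Row reduce the augmented matrix [A | b].
R2 ← R2 + (3/7)·R1: [0, -12/7, -33/7, -44/7]
R3 ← R3 − (10/7)·R1: [0, 12/7, -2/7, -5/7]
R4 ← R4 + (5/7)·R1: [0, -48/7, 43/7, -29/7]
R3 ← R3 + R2: [0, 0, -5, -7]
R4 ← R4 − (4)·R2: [0, 0, 25, 21]
R4 ← R4 + (5)·R3: [0, 0, 0, -14]
The echelon form has 4 nonzero rows; the last pivot sits in the augmented column, so rank(A) = 3 but rank([A|b]) = 4.
Since the ranks differ, the system is inconsistent.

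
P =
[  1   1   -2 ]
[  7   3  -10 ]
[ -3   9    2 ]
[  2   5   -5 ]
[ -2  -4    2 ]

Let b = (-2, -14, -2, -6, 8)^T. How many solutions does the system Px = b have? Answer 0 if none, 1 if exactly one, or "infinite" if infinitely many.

Row reduce the augmented matrix [P | b].
R2 ← R2 − (7)·R1: [0, -4, 4, 0]
R3 ← R3 + (3)·R1: [0, 12, -4, -8]
R4 ← R4 − (2)·R1: [0, 3, -1, -2]
R5 ← R5 + (2)·R1: [0, -2, -2, 4]
R3 ← R3 + (3)·R2: [0, 0, 8, -8]
R4 ← R4 + (3/4)·R2: [0, 0, 2, -2]
R5 ← R5 − (1/2)·R2: [0, 0, -4, 4]
R4 ← R4 − (1/4)·R3: [0, 0, 0, 0]
R5 ← R5 + (1/2)·R3: [0, 0, 0, 0]
The echelon form has 3 nonzero rows, and every pivot lies in the first 3 columns, so rank(P) = rank([P|b]) = 3.
The system is consistent.
rank = 3 = number of unknowns, so the solution is unique.

1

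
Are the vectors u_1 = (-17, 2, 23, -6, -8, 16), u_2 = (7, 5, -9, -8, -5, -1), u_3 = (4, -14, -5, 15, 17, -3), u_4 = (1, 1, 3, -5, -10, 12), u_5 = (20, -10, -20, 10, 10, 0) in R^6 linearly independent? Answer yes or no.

yes

Form the matrix with these vectors as rows and row reduce.
R2 ← R2 + (7/17)·R1: [0, 99/17, 8/17, -178/17, -141/17, 95/17]
R3 ← R3 + (4/17)·R1: [0, -230/17, 7/17, 231/17, 257/17, 13/17]
R4 ← R4 + (1/17)·R1: [0, 19/17, 74/17, -91/17, -178/17, 220/17]
R5 ← R5 + (20/17)·R1: [0, -130/17, 120/17, 50/17, 10/17, 320/17]
R3 ← R3 + (230/99)·R2: [0, 0, 149/99, -1063/99, -137/33, 1361/99]
R4 ← R4 − (19/99)·R2: [0, 0, 422/99, -331/99, -293/33, 1175/99]
R5 ← R5 + (130/99)·R2: [0, 0, 760/99, -1070/99, -340/33, 2590/99]
R4 ← R4 − (422/149)·R3: [0, 0, 0, 4033/149, 429/149, -4033/149]
R5 ← R5 − (760/149)·R3: [0, 0, 0, 6550/149, 1620/149, -6550/149]
R5 ← R5 − (6550/4033)·R4: [0, 0, 0, 0, 24990/4033, 0]
5 nonzero rows, so the 5 vectors span a space of dimension 5.
Since 5 = 5, the vectors are linearly independent.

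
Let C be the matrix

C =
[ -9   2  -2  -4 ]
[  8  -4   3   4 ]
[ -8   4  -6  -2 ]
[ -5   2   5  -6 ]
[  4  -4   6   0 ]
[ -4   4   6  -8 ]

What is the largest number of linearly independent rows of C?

4

Row reduce to echelon form.
R2 ← R2 + (8/9)·R1: [0, -20/9, 11/9, 4/9]
R3 ← R3 − (8/9)·R1: [0, 20/9, -38/9, 14/9]
R4 ← R4 − (5/9)·R1: [0, 8/9, 55/9, -34/9]
R5 ← R5 + (4/9)·R1: [0, -28/9, 46/9, -16/9]
R6 ← R6 − (4/9)·R1: [0, 28/9, 62/9, -56/9]
R3 ← R3 + R2: [0, 0, -3, 2]
R4 ← R4 + (2/5)·R2: [0, 0, 33/5, -18/5]
R5 ← R5 − (7/5)·R2: [0, 0, 17/5, -12/5]
R6 ← R6 + (7/5)·R2: [0, 0, 43/5, -28/5]
R4 ← R4 + (11/5)·R3: [0, 0, 0, 4/5]
R5 ← R5 + (17/15)·R3: [0, 0, 0, -2/15]
R6 ← R6 + (43/15)·R3: [0, 0, 0, 2/15]
R5 ← R5 + (1/6)·R4: [0, 0, 0, 0]
R6 ← R6 − (1/6)·R4: [0, 0, 0, 0]
Echelon form has 4 nonzero rows, so rank(C) = 4.
The rank gives the maximum number of linearly independent rows: 4.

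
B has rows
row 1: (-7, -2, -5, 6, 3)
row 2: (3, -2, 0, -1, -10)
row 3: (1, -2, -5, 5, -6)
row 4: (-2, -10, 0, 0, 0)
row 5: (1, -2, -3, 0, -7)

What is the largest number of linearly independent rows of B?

Row reduce to echelon form.
R2 ← R2 + (3/7)·R1: [0, -20/7, -15/7, 11/7, -61/7]
R3 ← R3 + (1/7)·R1: [0, -16/7, -40/7, 41/7, -39/7]
R4 ← R4 − (2/7)·R1: [0, -66/7, 10/7, -12/7, -6/7]
R5 ← R5 + (1/7)·R1: [0, -16/7, -26/7, 6/7, -46/7]
R3 ← R3 − (4/5)·R2: [0, 0, -4, 23/5, 7/5]
R4 ← R4 − (33/10)·R2: [0, 0, 17/2, -69/10, 279/10]
R5 ← R5 − (4/5)·R2: [0, 0, -2, -2/5, 2/5]
R4 ← R4 + (17/8)·R3: [0, 0, 0, 23/8, 247/8]
R5 ← R5 − (1/2)·R3: [0, 0, 0, -27/10, -3/10]
R5 ← R5 + (108/115)·R4: [0, 0, 0, 0, 660/23]
Echelon form has 5 nonzero rows, so rank(B) = 5.
The rank gives the maximum number of linearly independent rows: 5.

5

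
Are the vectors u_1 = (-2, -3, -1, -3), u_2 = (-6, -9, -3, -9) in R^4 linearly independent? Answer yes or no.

no

Form the matrix with these vectors as rows and row reduce.
R2 ← R2 − (3)·R1: [0, 0, 0, 0]
1 nonzero row, so the 2 vectors span a space of dimension 1.
Since 1 < 2, the vectors are linearly dependent.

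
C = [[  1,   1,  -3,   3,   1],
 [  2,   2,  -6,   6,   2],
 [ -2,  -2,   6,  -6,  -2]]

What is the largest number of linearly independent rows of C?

Row reduce to echelon form.
R2 ← R2 − (2)·R1: [0, 0, 0, 0, 0]
R3 ← R3 + (2)·R1: [0, 0, 0, 0, 0]
Echelon form has 1 nonzero row, so rank(C) = 1.
The rank gives the maximum number of linearly independent rows: 1.

1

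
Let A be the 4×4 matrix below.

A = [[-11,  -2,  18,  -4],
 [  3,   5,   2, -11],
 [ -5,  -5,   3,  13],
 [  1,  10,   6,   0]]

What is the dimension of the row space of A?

Row reduce to echelon form.
R2 ← R2 + (3/11)·R1: [0, 49/11, 76/11, -133/11]
R3 ← R3 − (5/11)·R1: [0, -45/11, -57/11, 163/11]
R4 ← R4 + (1/11)·R1: [0, 108/11, 84/11, -4/11]
R3 ← R3 + (45/49)·R2: [0, 0, 57/49, 26/7]
R4 ← R4 − (108/49)·R2: [0, 0, -372/49, 184/7]
R4 ← R4 + (124/19)·R3: [0, 0, 0, 960/19]
Echelon form has 4 nonzero rows, so rank(A) = 4.
The row space has dimension equal to the rank: 4.

4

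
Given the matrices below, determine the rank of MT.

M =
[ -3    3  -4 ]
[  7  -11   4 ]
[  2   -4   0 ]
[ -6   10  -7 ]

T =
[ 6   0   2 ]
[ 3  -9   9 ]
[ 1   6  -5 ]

First compute MT:
[[-13, -51,  41],
 [ 13, 123, -105],
 [  0,  36, -32],
 [-13, -132, 113]]
Now row reduce the product.
R2 ← R2 + R1: [0, 72, -64]
R4 ← R4 − R1: [0, -81, 72]
R3 ← R3 − (1/2)·R2: [0, 0, 0]
R4 ← R4 + (9/8)·R2: [0, 0, 0]
2 nonzero rows, so rank(MT) = 2.

2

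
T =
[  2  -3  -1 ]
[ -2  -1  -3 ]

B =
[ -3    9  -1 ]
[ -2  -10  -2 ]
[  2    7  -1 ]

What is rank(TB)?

2

First compute TB:
[[ -2,  41,   5],
 [  2, -29,   7]]
Now row reduce the product.
R2 ← R2 + R1: [0, 12, 12]
2 nonzero rows, so rank(TB) = 2.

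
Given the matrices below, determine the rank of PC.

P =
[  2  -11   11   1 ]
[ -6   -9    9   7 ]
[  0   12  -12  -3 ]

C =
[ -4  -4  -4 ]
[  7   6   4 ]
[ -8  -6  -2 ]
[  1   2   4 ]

First compute PC:
[[-172, -138, -70],
 [-104, -70,  -2],
 [177, 138,  60]]
Now row reduce the product.
R2 ← R2 − (26/43)·R1: [0, 578/43, 1734/43]
R3 ← R3 + (177/172)·R1: [0, -345/86, -1035/86]
R3 ← R3 + (345/1156)·R2: [0, 0, 0]
2 nonzero rows, so rank(PC) = 2.

2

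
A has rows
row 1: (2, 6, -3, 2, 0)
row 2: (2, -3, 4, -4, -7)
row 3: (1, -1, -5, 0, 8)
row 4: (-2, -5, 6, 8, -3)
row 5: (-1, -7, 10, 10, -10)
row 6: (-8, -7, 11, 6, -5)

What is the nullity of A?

0

Row reduce to echelon form.
R2 ← R2 − R1: [0, -9, 7, -6, -7]
R3 ← R3 − (1/2)·R1: [0, -4, -7/2, -1, 8]
R4 ← R4 + R1: [0, 1, 3, 10, -3]
R5 ← R5 + (1/2)·R1: [0, -4, 17/2, 11, -10]
R6 ← R6 + (4)·R1: [0, 17, -1, 14, -5]
R3 ← R3 − (4/9)·R2: [0, 0, -119/18, 5/3, 100/9]
R4 ← R4 + (1/9)·R2: [0, 0, 34/9, 28/3, -34/9]
R5 ← R5 − (4/9)·R2: [0, 0, 97/18, 41/3, -62/9]
R6 ← R6 + (17/9)·R2: [0, 0, 110/9, 8/3, -164/9]
R4 ← R4 + (4/7)·R3: [0, 0, 0, 72/7, 18/7]
R5 ← R5 + (97/119)·R3: [0, 0, 0, 1788/119, 258/119]
R6 ← R6 + (220/119)·R3: [0, 0, 0, 684/119, 276/119]
R5 ← R5 − (149/102)·R4: [0, 0, 0, 0, -27/17]
R6 ← R6 − (19/34)·R4: [0, 0, 0, 0, 15/17]
R6 ← R6 + (5/9)·R5: [0, 0, 0, 0, 0]
5 nonzero rows, so rank(A) = 5.
A has 5 columns; by rank–nullity, nullity = 5 − 5 = 0.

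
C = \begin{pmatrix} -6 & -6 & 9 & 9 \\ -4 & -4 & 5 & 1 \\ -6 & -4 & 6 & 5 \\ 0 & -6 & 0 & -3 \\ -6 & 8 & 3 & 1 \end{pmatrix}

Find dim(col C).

Row reduce to echelon form.
R2 ← R2 − (2/3)·R1: [0, 0, -1, -5]
R3 ← R3 − R1: [0, 2, -3, -4]
R5 ← R5 − R1: [0, 14, -6, -8]
Swap R2 ↔ R3
R4 ← R4 + (3)·R2: [0, 0, -9, -15]
R5 ← R5 − (7)·R2: [0, 0, 15, 20]
R4 ← R4 − (9)·R3: [0, 0, 0, 30]
R5 ← R5 + (15)·R3: [0, 0, 0, -55]
R5 ← R5 + (11/6)·R4: [0, 0, 0, 0]
Echelon form has 4 nonzero rows, so rank(C) = 4.
The column space has dimension equal to the rank: 4.

4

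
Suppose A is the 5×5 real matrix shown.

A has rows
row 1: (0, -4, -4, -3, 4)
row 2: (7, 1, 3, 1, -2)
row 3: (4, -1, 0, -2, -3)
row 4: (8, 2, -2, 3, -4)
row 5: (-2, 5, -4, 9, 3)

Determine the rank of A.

Row reduce to echelon form.
Swap R1 ↔ R2
R3 ← R3 − (4/7)·R1: [0, -11/7, -12/7, -18/7, -13/7]
R4 ← R4 − (8/7)·R1: [0, 6/7, -38/7, 13/7, -12/7]
R5 ← R5 + (2/7)·R1: [0, 37/7, -22/7, 65/7, 17/7]
R3 ← R3 − (11/28)·R2: [0, 0, -1/7, -39/28, -24/7]
R4 ← R4 + (3/14)·R2: [0, 0, -44/7, 17/14, -6/7]
R5 ← R5 + (37/28)·R2: [0, 0, -59/7, 149/28, 54/7]
R4 ← R4 − (44)·R3: [0, 0, 0, 125/2, 150]
R5 ← R5 − (59)·R3: [0, 0, 0, 175/2, 210]
R5 ← R5 − (7/5)·R4: [0, 0, 0, 0, 0]
Echelon form has 4 nonzero rows, so rank(A) = 4.

4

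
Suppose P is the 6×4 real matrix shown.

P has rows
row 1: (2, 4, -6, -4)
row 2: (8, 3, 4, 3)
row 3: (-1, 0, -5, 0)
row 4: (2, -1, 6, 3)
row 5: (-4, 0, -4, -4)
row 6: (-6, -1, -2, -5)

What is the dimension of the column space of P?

Row reduce to echelon form.
R2 ← R2 − (4)·R1: [0, -13, 28, 19]
R3 ← R3 + (1/2)·R1: [0, 2, -8, -2]
R4 ← R4 − R1: [0, -5, 12, 7]
R5 ← R5 + (2)·R1: [0, 8, -16, -12]
R6 ← R6 + (3)·R1: [0, 11, -20, -17]
R3 ← R3 + (2/13)·R2: [0, 0, -48/13, 12/13]
R4 ← R4 − (5/13)·R2: [0, 0, 16/13, -4/13]
R5 ← R5 + (8/13)·R2: [0, 0, 16/13, -4/13]
R6 ← R6 + (11/13)·R2: [0, 0, 48/13, -12/13]
R4 ← R4 + (1/3)·R3: [0, 0, 0, 0]
R5 ← R5 + (1/3)·R3: [0, 0, 0, 0]
R6 ← R6 + R3: [0, 0, 0, 0]
Echelon form has 3 nonzero rows, so rank(P) = 3.
The column space has dimension equal to the rank: 3.

3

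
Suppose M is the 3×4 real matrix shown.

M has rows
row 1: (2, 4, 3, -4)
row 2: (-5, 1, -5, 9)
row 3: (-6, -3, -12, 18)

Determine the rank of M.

3

Row reduce to echelon form.
R2 ← R2 + (5/2)·R1: [0, 11, 5/2, -1]
R3 ← R3 + (3)·R1: [0, 9, -3, 6]
R3 ← R3 − (9/11)·R2: [0, 0, -111/22, 75/11]
Echelon form has 3 nonzero rows, so rank(M) = 3.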